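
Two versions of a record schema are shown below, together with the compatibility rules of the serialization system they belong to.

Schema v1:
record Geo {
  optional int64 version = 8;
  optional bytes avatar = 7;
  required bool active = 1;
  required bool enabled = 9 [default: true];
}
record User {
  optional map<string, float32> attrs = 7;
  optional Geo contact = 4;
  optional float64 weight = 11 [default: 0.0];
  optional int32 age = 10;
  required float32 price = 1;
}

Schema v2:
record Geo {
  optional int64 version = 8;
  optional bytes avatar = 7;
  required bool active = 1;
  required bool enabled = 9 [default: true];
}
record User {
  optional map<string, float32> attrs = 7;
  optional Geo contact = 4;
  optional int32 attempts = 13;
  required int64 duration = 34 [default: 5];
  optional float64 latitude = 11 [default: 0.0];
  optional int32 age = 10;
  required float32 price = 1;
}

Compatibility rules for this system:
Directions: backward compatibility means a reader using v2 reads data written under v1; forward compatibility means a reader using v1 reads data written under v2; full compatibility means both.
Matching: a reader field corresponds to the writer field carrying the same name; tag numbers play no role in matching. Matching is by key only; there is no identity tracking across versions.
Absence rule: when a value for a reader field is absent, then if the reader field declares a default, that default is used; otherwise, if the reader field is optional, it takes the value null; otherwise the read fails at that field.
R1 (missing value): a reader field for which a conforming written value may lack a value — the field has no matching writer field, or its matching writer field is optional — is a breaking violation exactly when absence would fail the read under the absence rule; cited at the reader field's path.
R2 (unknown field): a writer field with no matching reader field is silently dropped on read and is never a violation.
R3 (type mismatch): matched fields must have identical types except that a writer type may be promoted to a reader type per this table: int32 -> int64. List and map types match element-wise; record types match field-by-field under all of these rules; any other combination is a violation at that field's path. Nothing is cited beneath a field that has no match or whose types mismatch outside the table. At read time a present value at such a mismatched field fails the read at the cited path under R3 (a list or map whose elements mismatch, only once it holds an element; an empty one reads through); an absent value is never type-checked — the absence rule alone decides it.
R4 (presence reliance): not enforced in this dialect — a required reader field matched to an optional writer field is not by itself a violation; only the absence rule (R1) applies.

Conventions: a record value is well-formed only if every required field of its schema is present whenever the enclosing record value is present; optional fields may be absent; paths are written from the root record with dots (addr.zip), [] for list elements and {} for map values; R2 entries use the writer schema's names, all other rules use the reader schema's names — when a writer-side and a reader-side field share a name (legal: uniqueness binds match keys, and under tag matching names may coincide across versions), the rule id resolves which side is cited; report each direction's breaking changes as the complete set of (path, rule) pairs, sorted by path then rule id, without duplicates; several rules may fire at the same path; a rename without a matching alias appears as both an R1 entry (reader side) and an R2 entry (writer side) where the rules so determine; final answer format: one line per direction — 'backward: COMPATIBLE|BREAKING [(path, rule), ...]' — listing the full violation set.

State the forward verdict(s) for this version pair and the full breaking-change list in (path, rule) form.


forward: COMPATIBLE []

the writer's type comes first in each User pair
checking forward for User: reader v1 against writer v2:
  attrs <- attrs (map<string, float32> -> map<string, float32>, writer optional)
  contact <- contact (Geo -> Geo, writer optional)
  weight: no writer match
  age <- age (int32 -> int32, writer optional)
  price <- price (float32 -> float32, writer required)
  writer field attempts has no reader counterpart
  writer field duration has no reader counterpart
  writer field latitude has no reader counterpart
  contact.version <- contact.version (int64 -> int64, writer optional)
  contact.avatar <- contact.avatar (bytes -> bytes, writer optional)
  contact.active <- contact.active (bool -> bool, writer required)
  contact.enabled <- contact.enabled (bool -> bool, writer required)
  => forward: COMPATIBLE
remaining User differences; none change what is asked:
  added field attempts to record User: optional int32, tag 13 (in v2 it sits immediately before latitude) -> triggers nothing under User's printed rules — same verdict
  renamed field weight to latitude in record User -> triggers nothing under User's printed rules — same verdict
  added field duration to record User: required int64, tag 34, default 5 (in v2 it sits immediately before latitude) -> triggers nothing under User's printed rules — same verdict


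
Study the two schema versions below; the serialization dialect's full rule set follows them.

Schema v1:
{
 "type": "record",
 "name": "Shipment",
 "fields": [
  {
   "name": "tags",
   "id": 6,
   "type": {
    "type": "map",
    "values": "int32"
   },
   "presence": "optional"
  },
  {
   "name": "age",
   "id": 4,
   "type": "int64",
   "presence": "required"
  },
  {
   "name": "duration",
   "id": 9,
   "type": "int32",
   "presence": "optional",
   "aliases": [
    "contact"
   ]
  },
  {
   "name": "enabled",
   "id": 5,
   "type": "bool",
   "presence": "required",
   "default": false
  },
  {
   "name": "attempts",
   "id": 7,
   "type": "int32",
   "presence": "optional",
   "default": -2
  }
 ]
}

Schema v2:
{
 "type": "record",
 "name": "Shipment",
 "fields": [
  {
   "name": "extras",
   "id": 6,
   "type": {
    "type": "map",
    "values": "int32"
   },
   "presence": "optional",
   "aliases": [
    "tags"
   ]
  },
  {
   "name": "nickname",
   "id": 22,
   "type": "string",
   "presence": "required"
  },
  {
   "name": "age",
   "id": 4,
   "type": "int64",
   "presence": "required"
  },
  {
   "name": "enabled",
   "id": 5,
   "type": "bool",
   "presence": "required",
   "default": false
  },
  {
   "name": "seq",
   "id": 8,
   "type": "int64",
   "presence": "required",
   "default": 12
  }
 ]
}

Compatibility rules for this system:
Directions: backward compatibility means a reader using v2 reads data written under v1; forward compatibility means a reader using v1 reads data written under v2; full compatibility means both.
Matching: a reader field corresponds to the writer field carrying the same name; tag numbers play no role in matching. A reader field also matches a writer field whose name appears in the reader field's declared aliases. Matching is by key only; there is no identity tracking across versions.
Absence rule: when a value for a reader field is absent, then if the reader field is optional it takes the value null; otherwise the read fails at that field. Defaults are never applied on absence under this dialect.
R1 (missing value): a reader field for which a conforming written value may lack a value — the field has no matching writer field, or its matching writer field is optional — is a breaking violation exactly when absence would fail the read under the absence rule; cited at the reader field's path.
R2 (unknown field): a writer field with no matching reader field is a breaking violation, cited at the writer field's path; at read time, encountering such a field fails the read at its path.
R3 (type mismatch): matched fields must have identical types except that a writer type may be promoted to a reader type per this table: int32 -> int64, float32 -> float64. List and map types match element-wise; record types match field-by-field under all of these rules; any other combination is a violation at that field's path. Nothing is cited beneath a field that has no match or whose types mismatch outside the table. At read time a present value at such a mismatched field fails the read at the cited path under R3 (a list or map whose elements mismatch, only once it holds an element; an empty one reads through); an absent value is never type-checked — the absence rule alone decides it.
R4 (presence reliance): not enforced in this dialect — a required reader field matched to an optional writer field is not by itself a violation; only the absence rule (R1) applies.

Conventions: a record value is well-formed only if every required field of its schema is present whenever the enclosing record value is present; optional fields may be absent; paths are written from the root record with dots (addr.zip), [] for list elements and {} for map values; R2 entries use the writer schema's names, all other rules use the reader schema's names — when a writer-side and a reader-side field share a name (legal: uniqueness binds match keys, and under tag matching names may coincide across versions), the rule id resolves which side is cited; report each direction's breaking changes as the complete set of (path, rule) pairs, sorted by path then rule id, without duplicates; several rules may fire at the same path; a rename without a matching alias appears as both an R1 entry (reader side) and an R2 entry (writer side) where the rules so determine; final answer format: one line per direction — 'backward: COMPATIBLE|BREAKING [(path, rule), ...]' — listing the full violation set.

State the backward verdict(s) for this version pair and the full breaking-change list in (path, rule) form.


the writer's type comes first in each Shipment pair
backward for Shipment (reader v2, writer v1):
  extras: map<string, int32> -> map<string, int32>, writer optional; from tags
  nickname: no writer match
  age: int64 -> int64, writer required; from age
  enabled: bool -> bool, writer required; from enabled
  seq: no writer match
  leftover writer field: duration
  leftover writer field: attempts
  violation R2 at attempts
  violation R2 at duration
  violation R1 at nickname
  violation R1 at seq
  => backward: BREAKING (4)
diffs on Shipment not affecting the asked answer:
  renamed field tags to extras in record Shipment (alias tags declared on the renamed field) -> its effect on Shipment is confined to the forward direction, not asked

backward: BREAKING [(attempts, R2), (duration, R2), (nickname, R1), (seq, R1)]


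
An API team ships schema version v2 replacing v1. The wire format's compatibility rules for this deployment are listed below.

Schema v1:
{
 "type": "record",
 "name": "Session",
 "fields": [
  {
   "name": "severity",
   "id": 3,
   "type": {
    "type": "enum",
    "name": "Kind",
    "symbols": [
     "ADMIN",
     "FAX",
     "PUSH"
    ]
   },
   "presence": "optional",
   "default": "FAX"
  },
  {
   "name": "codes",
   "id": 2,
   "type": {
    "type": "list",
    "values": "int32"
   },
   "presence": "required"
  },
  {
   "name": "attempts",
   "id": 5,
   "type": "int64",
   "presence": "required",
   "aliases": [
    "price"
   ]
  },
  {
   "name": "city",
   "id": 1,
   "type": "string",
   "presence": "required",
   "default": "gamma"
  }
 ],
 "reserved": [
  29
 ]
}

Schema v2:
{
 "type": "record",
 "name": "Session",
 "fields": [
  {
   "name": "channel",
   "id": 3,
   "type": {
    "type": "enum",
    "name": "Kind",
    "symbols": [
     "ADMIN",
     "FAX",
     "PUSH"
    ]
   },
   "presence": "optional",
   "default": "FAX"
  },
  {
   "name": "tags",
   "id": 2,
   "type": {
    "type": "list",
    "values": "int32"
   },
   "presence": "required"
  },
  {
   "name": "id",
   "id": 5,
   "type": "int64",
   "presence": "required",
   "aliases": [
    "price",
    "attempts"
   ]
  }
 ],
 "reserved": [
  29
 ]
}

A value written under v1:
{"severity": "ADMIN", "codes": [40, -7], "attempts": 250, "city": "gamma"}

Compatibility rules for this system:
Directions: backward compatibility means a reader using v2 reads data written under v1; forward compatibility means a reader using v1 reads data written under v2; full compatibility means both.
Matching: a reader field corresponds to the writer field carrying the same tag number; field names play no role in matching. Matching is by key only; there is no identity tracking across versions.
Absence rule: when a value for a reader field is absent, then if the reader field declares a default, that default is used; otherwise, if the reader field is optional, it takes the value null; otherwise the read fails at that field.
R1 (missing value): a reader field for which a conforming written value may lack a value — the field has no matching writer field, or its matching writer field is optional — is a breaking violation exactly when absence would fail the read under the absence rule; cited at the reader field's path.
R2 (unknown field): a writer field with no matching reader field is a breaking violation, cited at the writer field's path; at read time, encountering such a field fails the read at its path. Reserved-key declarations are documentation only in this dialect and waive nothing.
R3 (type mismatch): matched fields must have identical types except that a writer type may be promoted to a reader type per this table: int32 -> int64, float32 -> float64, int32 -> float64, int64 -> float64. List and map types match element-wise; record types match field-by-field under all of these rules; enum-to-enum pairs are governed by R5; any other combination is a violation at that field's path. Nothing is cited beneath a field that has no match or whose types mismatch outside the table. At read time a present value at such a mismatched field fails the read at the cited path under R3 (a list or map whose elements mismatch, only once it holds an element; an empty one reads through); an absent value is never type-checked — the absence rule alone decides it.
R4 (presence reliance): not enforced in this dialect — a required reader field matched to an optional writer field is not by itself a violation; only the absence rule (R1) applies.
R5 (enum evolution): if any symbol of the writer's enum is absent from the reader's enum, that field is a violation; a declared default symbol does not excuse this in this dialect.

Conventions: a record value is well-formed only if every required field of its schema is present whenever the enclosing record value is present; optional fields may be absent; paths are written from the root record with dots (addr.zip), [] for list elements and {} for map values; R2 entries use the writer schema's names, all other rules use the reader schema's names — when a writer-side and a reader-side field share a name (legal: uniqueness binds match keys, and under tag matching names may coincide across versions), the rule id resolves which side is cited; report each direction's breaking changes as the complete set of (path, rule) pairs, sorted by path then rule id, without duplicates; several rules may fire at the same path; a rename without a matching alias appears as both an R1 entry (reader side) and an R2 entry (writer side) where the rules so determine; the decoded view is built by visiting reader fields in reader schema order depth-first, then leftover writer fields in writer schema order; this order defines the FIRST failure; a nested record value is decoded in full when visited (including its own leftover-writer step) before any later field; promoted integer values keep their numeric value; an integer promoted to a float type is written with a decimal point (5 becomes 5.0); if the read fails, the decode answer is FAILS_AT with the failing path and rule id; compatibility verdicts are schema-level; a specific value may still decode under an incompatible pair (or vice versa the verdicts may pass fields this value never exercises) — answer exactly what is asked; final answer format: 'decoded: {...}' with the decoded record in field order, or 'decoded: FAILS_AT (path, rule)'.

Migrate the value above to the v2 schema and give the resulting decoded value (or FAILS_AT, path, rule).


decoded: FAILS_AT (city, R2)

each type pair in Session: writer, then reader
decoding the Session value with the v2 reader:
  channel := "ADMIN" (from writer severity)
  tags := [40, -7] (from writer codes)
  id := 250 (from writer attempts)
  read fails at city under R2 (unknown field)
  => FAILS_AT (city, R2)
ruling out the remaining Session differences:
  renamed field attempts to id in record Session (alias attempts declared on the renamed field) -> no rule fires on it and the decoded Session view is identical with or without it
  renamed field codes to tags in record Session -> no rule fires on it and the decoded Session view is identical with or without it
  renamed field severity to channel in record Session -> no rule fires on it and the decoded Session view is identical with or without it


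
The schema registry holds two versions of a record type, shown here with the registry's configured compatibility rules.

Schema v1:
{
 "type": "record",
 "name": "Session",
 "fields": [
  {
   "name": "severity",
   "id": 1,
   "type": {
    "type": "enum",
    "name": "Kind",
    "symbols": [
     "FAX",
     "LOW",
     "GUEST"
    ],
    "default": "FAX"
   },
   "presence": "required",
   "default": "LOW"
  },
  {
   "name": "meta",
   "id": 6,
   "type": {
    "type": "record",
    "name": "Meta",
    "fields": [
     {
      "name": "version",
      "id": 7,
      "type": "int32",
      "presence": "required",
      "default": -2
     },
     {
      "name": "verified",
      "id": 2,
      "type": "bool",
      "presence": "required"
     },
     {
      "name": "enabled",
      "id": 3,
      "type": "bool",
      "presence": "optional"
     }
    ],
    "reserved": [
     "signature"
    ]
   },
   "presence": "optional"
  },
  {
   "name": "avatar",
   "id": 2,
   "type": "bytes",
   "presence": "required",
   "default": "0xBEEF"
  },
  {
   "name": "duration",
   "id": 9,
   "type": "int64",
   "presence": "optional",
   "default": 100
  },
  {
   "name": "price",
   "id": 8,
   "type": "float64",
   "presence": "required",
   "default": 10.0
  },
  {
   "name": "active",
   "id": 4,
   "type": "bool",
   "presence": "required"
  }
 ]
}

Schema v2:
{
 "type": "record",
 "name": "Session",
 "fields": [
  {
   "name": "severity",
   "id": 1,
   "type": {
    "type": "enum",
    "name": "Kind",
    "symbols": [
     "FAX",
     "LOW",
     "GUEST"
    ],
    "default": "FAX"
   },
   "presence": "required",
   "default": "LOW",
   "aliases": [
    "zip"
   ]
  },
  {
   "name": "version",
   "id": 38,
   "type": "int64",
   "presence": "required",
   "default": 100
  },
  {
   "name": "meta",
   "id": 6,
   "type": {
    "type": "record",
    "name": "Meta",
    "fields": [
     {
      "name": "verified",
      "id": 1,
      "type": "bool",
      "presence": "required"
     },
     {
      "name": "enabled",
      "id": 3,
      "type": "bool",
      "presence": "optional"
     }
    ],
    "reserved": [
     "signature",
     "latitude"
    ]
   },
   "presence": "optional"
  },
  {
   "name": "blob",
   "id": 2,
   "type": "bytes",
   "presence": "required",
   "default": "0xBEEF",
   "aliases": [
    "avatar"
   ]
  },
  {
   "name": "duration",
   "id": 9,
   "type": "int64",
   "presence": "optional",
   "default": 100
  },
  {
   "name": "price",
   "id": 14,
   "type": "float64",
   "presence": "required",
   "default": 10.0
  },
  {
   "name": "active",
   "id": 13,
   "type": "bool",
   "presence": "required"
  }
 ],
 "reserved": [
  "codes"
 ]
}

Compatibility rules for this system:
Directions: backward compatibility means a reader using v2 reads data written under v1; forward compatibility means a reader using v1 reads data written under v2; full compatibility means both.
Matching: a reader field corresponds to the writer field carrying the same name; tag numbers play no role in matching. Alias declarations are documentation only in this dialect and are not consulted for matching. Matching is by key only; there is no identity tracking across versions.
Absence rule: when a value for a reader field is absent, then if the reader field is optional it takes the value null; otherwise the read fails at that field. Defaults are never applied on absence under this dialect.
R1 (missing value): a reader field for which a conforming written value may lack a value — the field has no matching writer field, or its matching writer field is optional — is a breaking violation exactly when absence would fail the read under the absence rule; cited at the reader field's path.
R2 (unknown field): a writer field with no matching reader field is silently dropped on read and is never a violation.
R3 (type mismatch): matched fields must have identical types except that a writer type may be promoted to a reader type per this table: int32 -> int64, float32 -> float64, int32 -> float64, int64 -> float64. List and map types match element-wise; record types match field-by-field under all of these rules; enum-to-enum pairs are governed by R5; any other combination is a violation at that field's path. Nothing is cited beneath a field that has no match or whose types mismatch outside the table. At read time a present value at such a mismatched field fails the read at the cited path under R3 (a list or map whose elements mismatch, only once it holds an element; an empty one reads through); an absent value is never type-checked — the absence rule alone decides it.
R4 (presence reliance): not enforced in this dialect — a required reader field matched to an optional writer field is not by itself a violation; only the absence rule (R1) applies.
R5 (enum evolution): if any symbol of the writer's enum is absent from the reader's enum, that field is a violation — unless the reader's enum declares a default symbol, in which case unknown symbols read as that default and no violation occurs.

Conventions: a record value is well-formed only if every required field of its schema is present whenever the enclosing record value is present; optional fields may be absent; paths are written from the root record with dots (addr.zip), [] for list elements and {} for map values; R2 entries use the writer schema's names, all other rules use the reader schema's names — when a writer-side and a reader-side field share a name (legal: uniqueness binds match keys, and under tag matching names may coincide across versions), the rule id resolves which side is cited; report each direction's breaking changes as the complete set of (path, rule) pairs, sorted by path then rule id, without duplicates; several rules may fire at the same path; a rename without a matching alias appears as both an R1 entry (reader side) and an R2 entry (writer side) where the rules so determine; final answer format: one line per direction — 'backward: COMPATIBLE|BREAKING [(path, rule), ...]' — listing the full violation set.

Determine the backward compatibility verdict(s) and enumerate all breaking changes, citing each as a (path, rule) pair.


backward: BREAKING [(blob, R1), (version, R1)]

arrows below run writer -> reader for Session
backward for Session (reader v2, writer v1):
  writer required, Kind -> Kind: reader severity maps from writer severity
  no writer field matches reader version
  writer optional, Meta -> Meta: reader meta maps from writer meta
  no writer field matches reader blob
  writer optional, int64 -> int64: reader duration maps from writer duration
  writer required, float64 -> float64: reader price maps from writer price
  writer required, bool -> bool: reader active maps from writer active
  leftover writer field: avatar
  writer required, bool -> bool: reader meta.verified maps from writer meta.verified
  writer optional, bool -> bool: reader meta.enabled maps from writer meta.enabled
  leftover writer field: meta.version
  rule R1 violated at blob
  rule R1 violated at version
  => backward verdict for Session: BREAKING, 2 violation(s)
diffs on Session not affecting the asked answer:
  field verified in record Meta: tag 2 changed to 1 -> triggers nothing under Session's printed rules — same verdict
  field active in record Session: tag 4 changed to 13 -> triggers nothing under Session's printed rules — same verdict
  field price in record Session: tag 8 changed to 14 -> triggers nothing under Session's printed rules — same verdict
  removed field version from record Meta -> its effect on Session is confined to the forward direction, not asked


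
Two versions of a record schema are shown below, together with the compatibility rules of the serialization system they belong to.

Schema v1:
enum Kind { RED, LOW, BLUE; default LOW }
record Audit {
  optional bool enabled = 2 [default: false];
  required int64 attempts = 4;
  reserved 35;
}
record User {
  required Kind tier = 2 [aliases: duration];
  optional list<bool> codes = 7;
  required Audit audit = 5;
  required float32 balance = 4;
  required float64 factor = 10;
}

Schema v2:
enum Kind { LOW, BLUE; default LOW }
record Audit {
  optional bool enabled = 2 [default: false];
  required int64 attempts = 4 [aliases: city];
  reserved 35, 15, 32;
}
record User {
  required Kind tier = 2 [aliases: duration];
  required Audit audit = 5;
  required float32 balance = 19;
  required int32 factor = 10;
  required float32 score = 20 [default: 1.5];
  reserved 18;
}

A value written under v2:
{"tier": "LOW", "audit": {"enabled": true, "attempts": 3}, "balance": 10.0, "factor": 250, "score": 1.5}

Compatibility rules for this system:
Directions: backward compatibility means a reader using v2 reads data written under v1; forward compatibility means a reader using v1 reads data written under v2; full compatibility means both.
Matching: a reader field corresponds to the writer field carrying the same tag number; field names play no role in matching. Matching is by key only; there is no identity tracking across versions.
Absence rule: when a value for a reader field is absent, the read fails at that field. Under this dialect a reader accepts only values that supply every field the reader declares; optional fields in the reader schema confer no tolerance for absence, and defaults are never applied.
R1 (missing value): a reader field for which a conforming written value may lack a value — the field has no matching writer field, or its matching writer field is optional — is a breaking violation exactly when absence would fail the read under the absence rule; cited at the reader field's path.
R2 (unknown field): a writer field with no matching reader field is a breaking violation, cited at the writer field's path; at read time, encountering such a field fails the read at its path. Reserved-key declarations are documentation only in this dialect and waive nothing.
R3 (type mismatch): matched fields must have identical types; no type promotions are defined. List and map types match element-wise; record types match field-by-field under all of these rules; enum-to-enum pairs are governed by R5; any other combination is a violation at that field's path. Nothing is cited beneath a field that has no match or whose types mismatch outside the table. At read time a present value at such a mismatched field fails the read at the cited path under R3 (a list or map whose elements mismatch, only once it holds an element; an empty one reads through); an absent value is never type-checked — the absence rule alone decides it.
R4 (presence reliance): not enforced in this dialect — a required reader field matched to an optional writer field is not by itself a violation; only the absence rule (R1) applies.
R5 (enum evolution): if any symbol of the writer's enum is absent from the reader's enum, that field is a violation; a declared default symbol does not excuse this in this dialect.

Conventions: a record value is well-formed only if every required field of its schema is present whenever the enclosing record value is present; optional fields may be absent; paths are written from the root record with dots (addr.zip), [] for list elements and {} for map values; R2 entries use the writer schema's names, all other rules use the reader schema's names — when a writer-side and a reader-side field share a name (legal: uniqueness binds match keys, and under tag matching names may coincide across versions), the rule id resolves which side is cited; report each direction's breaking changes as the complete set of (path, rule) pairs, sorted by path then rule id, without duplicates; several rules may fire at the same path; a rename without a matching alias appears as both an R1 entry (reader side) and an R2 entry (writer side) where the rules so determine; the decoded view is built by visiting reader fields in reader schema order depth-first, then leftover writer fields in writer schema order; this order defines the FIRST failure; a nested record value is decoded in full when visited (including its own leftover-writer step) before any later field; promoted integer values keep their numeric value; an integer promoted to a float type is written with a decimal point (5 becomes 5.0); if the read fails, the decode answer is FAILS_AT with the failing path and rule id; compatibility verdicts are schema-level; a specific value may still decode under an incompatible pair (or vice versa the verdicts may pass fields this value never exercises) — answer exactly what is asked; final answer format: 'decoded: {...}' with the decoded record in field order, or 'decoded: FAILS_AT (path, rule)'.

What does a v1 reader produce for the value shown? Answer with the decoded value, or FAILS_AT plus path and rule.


decoded: FAILS_AT (codes, R1)

arrows below run writer -> reader for User
decode (reader v1):
  tier := "LOW"
  read fails at codes under R1 (no fill)
  => FAILS_AT (codes, R1)
diffs on User not affecting the asked answer:
  enum Kind (field tier in record User): symbol RED removed -> affects the rule determinations only; this particular User value decodes identically
  added field score to record User: required float32, tag 20, default 1.5 (in v2 it sits last) -> affects the rule determinations only; this particular User value decodes identically
  field factor in record User: type float64 changed to int32 -> affects the rule determinations only; this particular User value decodes identically
  field balance in record User: tag 4 changed to 19 -> affects the rule determinations only; this particular User value decodes identically


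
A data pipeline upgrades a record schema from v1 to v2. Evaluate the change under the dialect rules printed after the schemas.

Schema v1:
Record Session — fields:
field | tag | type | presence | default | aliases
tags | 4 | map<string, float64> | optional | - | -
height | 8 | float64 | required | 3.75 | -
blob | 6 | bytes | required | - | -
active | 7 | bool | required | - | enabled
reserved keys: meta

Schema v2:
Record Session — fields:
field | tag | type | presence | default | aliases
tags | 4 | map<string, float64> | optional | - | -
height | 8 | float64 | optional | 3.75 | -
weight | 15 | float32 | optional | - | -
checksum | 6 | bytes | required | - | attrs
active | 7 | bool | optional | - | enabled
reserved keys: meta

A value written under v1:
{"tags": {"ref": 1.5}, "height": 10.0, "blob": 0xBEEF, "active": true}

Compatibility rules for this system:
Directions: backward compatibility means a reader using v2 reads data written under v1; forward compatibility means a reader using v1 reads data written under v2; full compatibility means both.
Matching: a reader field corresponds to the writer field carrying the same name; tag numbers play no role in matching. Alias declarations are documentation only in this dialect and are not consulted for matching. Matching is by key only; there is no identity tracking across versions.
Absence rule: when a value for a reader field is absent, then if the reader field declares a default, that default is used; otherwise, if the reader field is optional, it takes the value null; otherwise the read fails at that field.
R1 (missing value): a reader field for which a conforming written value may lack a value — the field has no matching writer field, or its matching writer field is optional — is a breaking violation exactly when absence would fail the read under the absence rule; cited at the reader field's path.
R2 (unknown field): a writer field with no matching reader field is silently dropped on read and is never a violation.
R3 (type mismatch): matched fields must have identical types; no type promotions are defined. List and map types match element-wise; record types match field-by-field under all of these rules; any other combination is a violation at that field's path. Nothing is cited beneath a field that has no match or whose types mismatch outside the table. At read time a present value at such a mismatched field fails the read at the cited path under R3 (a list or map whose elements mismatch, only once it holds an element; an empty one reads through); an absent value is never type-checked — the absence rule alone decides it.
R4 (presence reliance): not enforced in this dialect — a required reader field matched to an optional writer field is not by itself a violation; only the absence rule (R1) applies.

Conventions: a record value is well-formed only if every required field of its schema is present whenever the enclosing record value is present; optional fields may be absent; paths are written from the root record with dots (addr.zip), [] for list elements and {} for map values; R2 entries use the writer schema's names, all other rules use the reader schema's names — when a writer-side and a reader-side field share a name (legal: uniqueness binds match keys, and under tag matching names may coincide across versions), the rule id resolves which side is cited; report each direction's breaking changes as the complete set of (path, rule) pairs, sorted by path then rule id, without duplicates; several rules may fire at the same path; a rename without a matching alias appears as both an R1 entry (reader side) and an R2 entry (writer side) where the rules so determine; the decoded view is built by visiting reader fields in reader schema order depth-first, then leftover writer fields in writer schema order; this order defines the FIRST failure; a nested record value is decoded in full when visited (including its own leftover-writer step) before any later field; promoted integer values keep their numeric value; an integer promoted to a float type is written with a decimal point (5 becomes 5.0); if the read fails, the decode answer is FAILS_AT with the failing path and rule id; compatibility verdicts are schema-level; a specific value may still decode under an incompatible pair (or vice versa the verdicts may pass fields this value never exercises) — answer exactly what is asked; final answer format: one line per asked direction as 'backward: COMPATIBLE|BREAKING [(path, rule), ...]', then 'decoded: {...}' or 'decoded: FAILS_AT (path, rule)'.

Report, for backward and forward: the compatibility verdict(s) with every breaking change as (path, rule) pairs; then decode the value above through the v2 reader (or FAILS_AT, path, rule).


each type pair in Session: writer, then reader
backward pass over Session, reader schema v2, writer schema v1:
  tags: map<string, float64> -> map<string, float64>, writer optional; from tags
  height: float64 -> float64, writer required; from height
  weight has no writer counterpart
  checksum has no writer counterpart
  active: bool -> bool, writer required; from active
  blob (writer side), unknown to reader
  R1 fires at checksum
  => 1 violation(s): backward is BREAKING for Session
forward pass over Session, reader schema v1, writer schema v2:
  tags: map<string, float64> -> map<string, float64>, writer optional; from tags
  height: float64 -> float64, writer optional; from height
  blob has no writer counterpart
  active: bool -> bool, writer optional; from active
  weight (writer side), unknown to reader
  checksum (writer side), unknown to reader
  R1 fires at active
  R1 fires at blob
  => 2 violation(s): forward is BREAKING for Session
decode (reader v2):
  tags := {"ref": 1.5}
  height := 10.0
  weight := null (missing; optional => null)
  read fails at checksum under R1 (no fill)
  => FAILS_AT (checksum, R1)

backward: BREAKING [(checksum, R1)]; forward: BREAKING [(active, R1), (blob, R1)]; decoded: FAILS_AT (checksum, R1)


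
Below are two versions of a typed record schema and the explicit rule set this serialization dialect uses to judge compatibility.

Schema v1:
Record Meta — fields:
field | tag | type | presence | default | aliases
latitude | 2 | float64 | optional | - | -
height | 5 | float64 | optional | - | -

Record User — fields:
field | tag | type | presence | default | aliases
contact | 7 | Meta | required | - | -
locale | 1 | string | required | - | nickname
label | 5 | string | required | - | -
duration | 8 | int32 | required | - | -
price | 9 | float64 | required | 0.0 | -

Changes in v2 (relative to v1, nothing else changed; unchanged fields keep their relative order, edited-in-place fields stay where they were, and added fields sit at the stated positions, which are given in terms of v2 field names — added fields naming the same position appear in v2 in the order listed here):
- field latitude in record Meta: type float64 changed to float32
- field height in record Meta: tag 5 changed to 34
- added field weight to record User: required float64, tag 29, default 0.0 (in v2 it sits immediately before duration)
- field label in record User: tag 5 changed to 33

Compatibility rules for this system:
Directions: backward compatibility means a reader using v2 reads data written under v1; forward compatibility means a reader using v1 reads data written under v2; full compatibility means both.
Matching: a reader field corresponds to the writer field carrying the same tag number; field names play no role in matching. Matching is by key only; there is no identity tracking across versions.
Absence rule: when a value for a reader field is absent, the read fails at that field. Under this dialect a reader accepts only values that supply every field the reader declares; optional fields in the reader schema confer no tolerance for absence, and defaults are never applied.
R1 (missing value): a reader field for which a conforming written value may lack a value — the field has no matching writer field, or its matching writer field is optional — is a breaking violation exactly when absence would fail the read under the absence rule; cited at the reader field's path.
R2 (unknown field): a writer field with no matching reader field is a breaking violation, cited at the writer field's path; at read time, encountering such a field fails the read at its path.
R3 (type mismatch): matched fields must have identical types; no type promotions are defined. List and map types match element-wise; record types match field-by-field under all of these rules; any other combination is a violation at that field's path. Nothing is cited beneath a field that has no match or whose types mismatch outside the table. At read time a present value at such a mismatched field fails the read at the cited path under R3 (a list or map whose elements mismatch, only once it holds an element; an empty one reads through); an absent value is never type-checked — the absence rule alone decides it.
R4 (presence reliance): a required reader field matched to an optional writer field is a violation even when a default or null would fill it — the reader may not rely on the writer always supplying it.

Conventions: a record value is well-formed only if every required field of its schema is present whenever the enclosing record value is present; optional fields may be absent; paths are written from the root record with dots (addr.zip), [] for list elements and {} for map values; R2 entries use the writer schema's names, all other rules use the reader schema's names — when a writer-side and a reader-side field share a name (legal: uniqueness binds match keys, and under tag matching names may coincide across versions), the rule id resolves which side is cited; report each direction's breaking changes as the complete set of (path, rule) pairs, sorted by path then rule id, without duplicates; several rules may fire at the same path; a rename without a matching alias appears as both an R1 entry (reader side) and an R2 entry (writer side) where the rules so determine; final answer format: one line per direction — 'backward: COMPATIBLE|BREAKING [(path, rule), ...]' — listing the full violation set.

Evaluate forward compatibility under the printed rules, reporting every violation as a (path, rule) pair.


each type pair in User: writer, then reader
forward on User — v1 reading data written by v2:
  contact <- contact (Meta -> Meta, writer required)
  locale <- locale (string -> string, writer required)
  label: no writer-side match
  duration <- duration (int32 -> int32, writer required)
  price <- price (float64 -> float64, writer required)
  leftover writer field: label
  leftover writer field: weight
  contact.latitude <- contact.latitude (float32 -> float64, writer optional)
  contact.height: no writer-side match
  leftover writer field: contact.height
  R1 fires at contact.height
  R2 fires at contact.height
  R1 fires at contact.latitude
  R3 fires at contact.latitude
  R1 fires at label
  R2 fires at label
  R2 fires at weight
  => forward verdict for User: BREAKING, 7 violation(s)

forward: BREAKING [(contact.height, R1), (contact.height, R2), (contact.latitude, R1), (contact.latitude, R3), (label, R1), (label, R2), (weight, R2)]
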